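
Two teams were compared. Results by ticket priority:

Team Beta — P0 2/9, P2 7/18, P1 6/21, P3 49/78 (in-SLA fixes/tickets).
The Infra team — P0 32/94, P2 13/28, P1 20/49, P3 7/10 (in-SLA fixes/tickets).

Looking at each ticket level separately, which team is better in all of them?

the Infra team

P0: Team Beta 2/9 = 22.2%, the Infra team 32/94 = 34.0% → the Infra team
P2: Team Beta 7/18 = 38.9%, the Infra team 13/28 = 46.4% → the Infra team
P1: Team Beta 6/21 = 28.6%, the Infra team 20/49 = 40.8% → the Infra team
P3: Team Beta 49/78 = 62.8%, the Infra team 7/10 = 70.0% → the Infra team
The Infra team has the higher rate in all 4 groups.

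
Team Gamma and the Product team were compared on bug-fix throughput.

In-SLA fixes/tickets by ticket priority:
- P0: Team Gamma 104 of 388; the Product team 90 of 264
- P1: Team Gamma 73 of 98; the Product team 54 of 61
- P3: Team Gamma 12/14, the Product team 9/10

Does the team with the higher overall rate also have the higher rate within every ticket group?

Yes

P0: Team Gamma 104/388 = 26.8%, the Product team 90/264 = 34.1% → the Product team
P1: Team Gamma 73/98 = 74.5%, the Product team 54/61 = 88.5% → the Product team
P3: Team Gamma 12/14 = 85.7%, the Product team 9/10 = 90.0% → the Product team
Overall: Team Gamma 189/500 = 37.8%, the Product team 153/335 = 45.7% → the Product team
The Product team wins overall and in every ticket group — no reversal.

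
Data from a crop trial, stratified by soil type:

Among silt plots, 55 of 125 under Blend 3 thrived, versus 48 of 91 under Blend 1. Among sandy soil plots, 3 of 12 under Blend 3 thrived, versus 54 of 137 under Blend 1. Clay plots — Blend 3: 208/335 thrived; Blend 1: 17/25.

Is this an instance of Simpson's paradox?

Silt: Blend 3 55/125 = 44.0%, Blend 1 48/91 = 52.7% → Blend 1
Sandy soil: Blend 3 3/12 = 25.0%, Blend 1 54/137 = 39.4% → Blend 1
Clay: Blend 3 208/335 = 62.1%, Blend 1 17/25 = 68.0% → Blend 1
Overall: Blend 3 266/472 = 56.4%, Blend 1 119/253 = 47.0% → Blend 3
Blend 1 wins each soil group but Blend 3 wins overall — the comparison reverses. Blend 1's plots skew toward sandy soil, which has a lower base rate.

Yes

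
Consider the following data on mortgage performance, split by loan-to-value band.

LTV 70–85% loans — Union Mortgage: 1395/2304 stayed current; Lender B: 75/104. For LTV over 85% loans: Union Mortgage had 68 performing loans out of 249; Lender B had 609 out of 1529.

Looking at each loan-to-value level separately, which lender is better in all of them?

Lender B

LTV 70–85%: Union Mortgage 1395/2304 = 60.5%, Lender B 75/104 = 72.1% → Lender B
LTV over 85%: Union Mortgage 68/249 = 27.3%, Lender B 609/1529 = 39.8% → Lender B
Lender B has the higher rate in both groups.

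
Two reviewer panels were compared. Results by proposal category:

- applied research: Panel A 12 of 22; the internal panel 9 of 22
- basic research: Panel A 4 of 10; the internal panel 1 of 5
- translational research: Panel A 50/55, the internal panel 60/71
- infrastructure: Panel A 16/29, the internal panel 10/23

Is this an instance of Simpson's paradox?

No

Applied research: Panel A 12/22 = 54.5%, the internal panel 9/22 = 40.9% → Panel A
Basic research: Panel A 4/10 = 40.0%, the internal panel 1/5 = 20.0% → Panel A
Translational research: Panel A 50/55 = 90.9%, the internal panel 60/71 = 84.5% → Panel A
Infrastructure: Panel A 16/29 = 55.2%, the internal panel 10/23 = 43.5% → Panel A
Overall: Panel A 82/116 = 70.7%, the internal panel 80/121 = 66.1% → Panel A
Panel A wins overall and in every proposal group — no reversal.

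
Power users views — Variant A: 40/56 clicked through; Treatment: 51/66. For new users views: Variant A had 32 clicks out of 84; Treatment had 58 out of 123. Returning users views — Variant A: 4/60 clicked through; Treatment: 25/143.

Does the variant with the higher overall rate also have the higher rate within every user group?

Yes

Power users: Variant A 40/56 = 71.4%, Treatment 51/66 = 77.3% → Treatment
New users: Variant A 32/84 = 38.1%, Treatment 58/123 = 47.2% → Treatment
Returning users: Variant A 4/60 = 6.7%, Treatment 25/143 = 17.5% → Treatment
Overall: Variant A 76/200 = 38.0%, Treatment 134/332 = 40.4% → Treatment
Treatment wins overall and in every user group — no reversal.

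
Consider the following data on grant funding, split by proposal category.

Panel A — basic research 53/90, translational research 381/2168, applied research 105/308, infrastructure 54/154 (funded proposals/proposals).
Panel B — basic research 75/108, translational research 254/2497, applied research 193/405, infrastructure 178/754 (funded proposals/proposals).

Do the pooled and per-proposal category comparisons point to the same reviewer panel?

Basic research: Panel A 53/90 = 58.9%, Panel B 75/108 = 69.4% → Panel B
Translational research: Panel A 381/2168 = 17.6%, Panel B 254/2497 = 10.2% → Panel A
Applied research: Panel A 105/308 = 34.1%, Panel B 193/405 = 47.7% → Panel B
Infrastructure: Panel A 54/154 = 35.1%, Panel B 178/754 = 23.6% → Panel A
Overall: Panel A 593/2720 = 21.8%, Panel B 700/3764 = 18.6% → Panel A
Neither sweeps: Panel A wins 2 of 4 groups, Panel B wins 2. Panel A wins overall but not every group — no Simpson reversal.

No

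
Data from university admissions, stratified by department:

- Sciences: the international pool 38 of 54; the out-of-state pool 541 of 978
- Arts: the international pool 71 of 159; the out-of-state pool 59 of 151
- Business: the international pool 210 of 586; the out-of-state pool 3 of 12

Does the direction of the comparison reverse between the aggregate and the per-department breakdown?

Yes

Sciences: the international pool 38/54 = 70.4%, the out-of-state pool 541/978 = 55.3% → the international pool
Arts: the international pool 71/159 = 44.7%, the out-of-state pool 59/151 = 39.1% → the international pool
Business: the international pool 210/586 = 35.8%, the out-of-state pool 3/12 = 25.0% → the international pool
Overall: the international pool 319/799 = 39.9%, the out-of-state pool 603/1141 = 52.8% → the out-of-state pool
The international pool wins each department group but the out-of-state pool wins overall — the comparison reverses. The international pool's applicants skew toward Business, which has a lower base rate.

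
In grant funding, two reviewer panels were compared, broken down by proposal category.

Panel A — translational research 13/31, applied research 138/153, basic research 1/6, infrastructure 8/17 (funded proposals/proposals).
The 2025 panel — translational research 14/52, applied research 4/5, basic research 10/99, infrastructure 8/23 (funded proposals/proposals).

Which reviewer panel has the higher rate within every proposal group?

Panel A

Translational research: Panel A 13/31 = 41.9%, the 2025 panel 14/52 = 26.9% → Panel A
Applied research: Panel A 138/153 = 90.2%, the 2025 panel 4/5 = 80.0% → Panel A
Basic research: Panel A 1/6 = 16.7%, the 2025 panel 10/99 = 10.1% → Panel A
Infrastructure: Panel A 8/17 = 47.1%, the 2025 panel 8/23 = 34.8% → Panel A
Panel A has the higher rate in all 4 groups.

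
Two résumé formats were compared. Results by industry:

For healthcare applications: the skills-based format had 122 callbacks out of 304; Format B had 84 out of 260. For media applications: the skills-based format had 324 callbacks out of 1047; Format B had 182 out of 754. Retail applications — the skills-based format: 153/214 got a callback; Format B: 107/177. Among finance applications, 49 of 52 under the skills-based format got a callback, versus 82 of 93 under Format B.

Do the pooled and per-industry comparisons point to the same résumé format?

Yes

Healthcare: the skills-based format 122/304 = 40.1%, Format B 84/260 = 32.3% → the skills-based format
Media: the skills-based format 324/1047 = 30.9%, Format B 182/754 = 24.1% → the skills-based format
Retail: the skills-based format 153/214 = 71.5%, Format B 107/177 = 60.5% → the skills-based format
Finance: the skills-based format 49/52 = 94.2%, Format B 82/93 = 88.2% → the skills-based format
Overall: the skills-based format 648/1617 = 40.1%, Format B 455/1284 = 35.4% → the skills-based format
The skills-based format wins overall and in every industry group — no reversal.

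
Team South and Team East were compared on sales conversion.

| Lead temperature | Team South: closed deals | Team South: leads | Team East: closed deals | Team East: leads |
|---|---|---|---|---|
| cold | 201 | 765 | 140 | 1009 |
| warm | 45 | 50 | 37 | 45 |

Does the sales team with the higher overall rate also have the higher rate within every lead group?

Cold: Team South 201/765 = 26.3%, Team East 140/1009 = 13.9% → Team South
Warm: Team South 45/50 = 90.0%, Team East 37/45 = 82.2% → Team South
Overall: Team South 246/815 = 30.2%, Team East 177/1054 = 16.8% → Team South
Team South wins overall and in every lead group — no reversal.

Yes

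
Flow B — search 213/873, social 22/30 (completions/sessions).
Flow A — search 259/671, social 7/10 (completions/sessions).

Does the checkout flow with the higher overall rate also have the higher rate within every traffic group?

Search: Flow B 213/873 = 24.4%, Flow A 259/671 = 38.6% → Flow A
Social: Flow B 22/30 = 73.3%, Flow A 7/10 = 70.0% → Flow B
Overall: Flow B 235/903 = 26.0%, Flow A 266/681 = 39.1% → Flow A
Neither sweeps: Flow B wins 1 of 2 groups, Flow A wins 1. Flow A wins overall but not every group — no Simpson reversal.

No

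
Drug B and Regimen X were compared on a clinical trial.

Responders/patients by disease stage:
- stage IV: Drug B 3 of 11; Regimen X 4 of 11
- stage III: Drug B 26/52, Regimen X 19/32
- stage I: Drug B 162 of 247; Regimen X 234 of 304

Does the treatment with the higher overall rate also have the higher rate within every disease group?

Yes

Stage IV: Drug B 3/11 = 27.3%, Regimen X 4/11 = 36.4% → Regimen X
Stage III: Drug B 26/52 = 50.0%, Regimen X 19/32 = 59.4% → Regimen X
Stage I: Drug B 162/247 = 65.6%, Regimen X 234/304 = 77.0% → Regimen X
Overall: Drug B 191/310 = 61.6%, Regimen X 257/347 = 74.1% → Regimen X
Regimen X wins overall and in every disease group — no reversal.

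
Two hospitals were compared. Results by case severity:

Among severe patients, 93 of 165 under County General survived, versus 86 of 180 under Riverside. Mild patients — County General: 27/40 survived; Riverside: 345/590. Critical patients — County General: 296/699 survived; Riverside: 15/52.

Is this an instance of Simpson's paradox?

Severe: County General 93/165 = 56.4%, Riverside 86/180 = 47.8% → County General
Mild: County General 27/40 = 67.5%, Riverside 345/590 = 58.5% → County General
Critical: County General 296/699 = 42.3%, Riverside 15/52 = 28.8% → County General
Overall: County General 416/904 = 46.0%, Riverside 446/822 = 54.3% → Riverside
County General wins each case group but Riverside wins overall — the comparison reverses. County General's patients skew toward critical, which has a lower base rate.

Yes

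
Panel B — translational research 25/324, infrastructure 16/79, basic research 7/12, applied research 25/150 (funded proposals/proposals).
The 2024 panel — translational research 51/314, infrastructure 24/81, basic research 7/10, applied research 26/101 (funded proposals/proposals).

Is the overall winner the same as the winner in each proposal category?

Yes

Translational research: Panel B 25/324 = 7.7%, the 2024 panel 51/314 = 16.2% → the 2024 panel
Infrastructure: Panel B 16/79 = 20.3%, the 2024 panel 24/81 = 29.6% → the 2024 panel
Basic research: Panel B 7/12 = 58.3%, the 2024 panel 7/10 = 70.0% → the 2024 panel
Applied research: Panel B 25/150 = 16.7%, the 2024 panel 26/101 = 25.7% → the 2024 panel
Overall: Panel B 73/565 = 12.9%, the 2024 panel 108/506 = 21.3% → the 2024 panel
The 2024 panel wins overall and in every proposal group — no reversal.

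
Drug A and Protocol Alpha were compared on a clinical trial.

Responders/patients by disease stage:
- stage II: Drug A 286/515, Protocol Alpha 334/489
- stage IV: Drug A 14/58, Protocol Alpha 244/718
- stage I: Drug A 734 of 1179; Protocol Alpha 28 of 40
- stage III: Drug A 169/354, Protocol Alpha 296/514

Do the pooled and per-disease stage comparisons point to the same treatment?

No

Stage II: Drug A 286/515 = 55.5%, Protocol Alpha 334/489 = 68.3% → Protocol Alpha
Stage IV: Drug A 14/58 = 24.1%, Protocol Alpha 244/718 = 34.0% → Protocol Alpha
Stage I: Drug A 734/1179 = 62.3%, Protocol Alpha 28/40 = 70.0% → Protocol Alpha
Stage III: Drug A 169/354 = 47.7%, Protocol Alpha 296/514 = 57.6% → Protocol Alpha
Overall: Drug A 1203/2106 = 57.1%, Protocol Alpha 902/1761 = 51.2% → Drug A
Protocol Alpha wins each disease group but Drug A wins overall — the comparison reverses. Protocol Alpha's patients skew toward stage IV, which has a lower base rate.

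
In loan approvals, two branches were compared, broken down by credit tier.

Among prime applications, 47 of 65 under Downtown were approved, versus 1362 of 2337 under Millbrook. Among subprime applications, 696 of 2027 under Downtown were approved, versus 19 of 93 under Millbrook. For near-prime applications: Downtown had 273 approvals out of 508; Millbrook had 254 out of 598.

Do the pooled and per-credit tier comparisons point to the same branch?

Prime: Downtown 47/65 = 72.3%, Millbrook 1362/2337 = 58.3% → Downtown
Subprime: Downtown 696/2027 = 34.3%, Millbrook 19/93 = 20.4% → Downtown
Near-prime: Downtown 273/508 = 53.7%, Millbrook 254/598 = 42.5% → Downtown
Overall: Downtown 1016/2600 = 39.1%, Millbrook 1635/3028 = 54.0% → Millbrook
Downtown wins each credit group but Millbrook wins overall — the comparison reverses. Downtown's applications skew toward subprime, which has a lower base rate.

No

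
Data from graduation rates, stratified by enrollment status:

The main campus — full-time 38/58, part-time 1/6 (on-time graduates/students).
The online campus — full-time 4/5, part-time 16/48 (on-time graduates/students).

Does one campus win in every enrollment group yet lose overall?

Full-time: the main campus 38/58 = 65.5%, the online campus 4/5 = 80.0% → the online campus
Part-time: the main campus 1/6 = 16.7%, the online campus 16/48 = 33.3% → the online campus
Overall: the main campus 39/64 = 60.9%, the online campus 20/53 = 37.7% → the main campus
The online campus wins each enrollment group but the main campus wins overall — the comparison reverses. The online campus's students skew toward part-time, which has a lower base rate.

Yes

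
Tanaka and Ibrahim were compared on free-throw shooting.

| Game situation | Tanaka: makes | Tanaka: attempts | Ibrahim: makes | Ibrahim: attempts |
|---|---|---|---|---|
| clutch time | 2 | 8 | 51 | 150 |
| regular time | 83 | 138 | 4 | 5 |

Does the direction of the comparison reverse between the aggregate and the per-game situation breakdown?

Yes

Clutch time: Tanaka 2/8 = 25.0%, Ibrahim 51/150 = 34.0% → Ibrahim
Regular time: Tanaka 83/138 = 60.1%, Ibrahim 4/5 = 80.0% → Ibrahim
Overall: Tanaka 85/146 = 58.2%, Ibrahim 55/155 = 35.5% → Tanaka
Ibrahim wins each game group but Tanaka wins overall — the comparison reverses. Ibrahim's attempts skew toward clutch time, which has a lower base rate.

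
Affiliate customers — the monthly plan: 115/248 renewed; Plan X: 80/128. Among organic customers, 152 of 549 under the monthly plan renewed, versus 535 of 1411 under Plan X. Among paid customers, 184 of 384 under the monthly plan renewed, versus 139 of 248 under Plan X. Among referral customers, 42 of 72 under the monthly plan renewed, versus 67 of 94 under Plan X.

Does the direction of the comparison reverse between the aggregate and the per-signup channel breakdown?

Affiliate: the monthly plan 115/248 = 46.4%, Plan X 80/128 = 62.5% → Plan X
Organic: the monthly plan 152/549 = 27.7%, Plan X 535/1411 = 37.9% → Plan X
Paid: the monthly plan 184/384 = 47.9%, Plan X 139/248 = 56.0% → Plan X
Referral: the monthly plan 42/72 = 58.3%, Plan X 67/94 = 71.3% → Plan X
Overall: the monthly plan 493/1253 = 39.3%, Plan X 821/1881 = 43.6% → Plan X
Plan X wins overall and in every signup group — no reversal.

No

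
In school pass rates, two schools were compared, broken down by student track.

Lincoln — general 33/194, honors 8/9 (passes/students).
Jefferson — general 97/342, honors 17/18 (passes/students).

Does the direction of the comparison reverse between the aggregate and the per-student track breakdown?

No

General: Lincoln 33/194 = 17.0%, Jefferson 97/342 = 28.4% → Jefferson
Honors: Lincoln 8/9 = 88.9%, Jefferson 17/18 = 94.4% → Jefferson
Overall: Lincoln 41/203 = 20.2%, Jefferson 114/360 = 31.7% → Jefferson
Jefferson wins overall and in every student group — no reversal.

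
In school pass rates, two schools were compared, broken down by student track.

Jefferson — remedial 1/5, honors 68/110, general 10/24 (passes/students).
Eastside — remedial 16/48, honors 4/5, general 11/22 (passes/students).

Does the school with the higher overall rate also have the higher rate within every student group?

No

Remedial: Jefferson 1/5 = 20.0%, Eastside 16/48 = 33.3% → Eastside
Honors: Jefferson 68/110 = 61.8%, Eastside 4/5 = 80.0% → Eastside
General: Jefferson 10/24 = 41.7%, Eastside 11/22 = 50.0% → Eastside
Overall: Jefferson 79/139 = 56.8%, Eastside 31/75 = 41.3% → Jefferson
Eastside wins each student group but Jefferson wins overall — the comparison reverses. Eastside's students skew toward remedial, which has a lower base rate.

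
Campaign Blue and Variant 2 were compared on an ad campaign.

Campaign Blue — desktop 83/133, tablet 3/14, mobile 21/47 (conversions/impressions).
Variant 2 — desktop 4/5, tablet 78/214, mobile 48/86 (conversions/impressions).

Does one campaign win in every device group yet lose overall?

Desktop: Campaign Blue 83/133 = 62.4%, Variant 2 4/5 = 80.0% → Variant 2
Tablet: Campaign Blue 3/14 = 21.4%, Variant 2 78/214 = 36.4% → Variant 2
Mobile: Campaign Blue 21/47 = 44.7%, Variant 2 48/86 = 55.8% → Variant 2
Overall: Campaign Blue 107/194 = 55.2%, Variant 2 130/305 = 42.6% → Campaign Blue
Variant 2 wins each device group but Campaign Blue wins overall — the comparison reverses. Variant 2's impressions skew toward tablet, which has a lower base rate.

Yes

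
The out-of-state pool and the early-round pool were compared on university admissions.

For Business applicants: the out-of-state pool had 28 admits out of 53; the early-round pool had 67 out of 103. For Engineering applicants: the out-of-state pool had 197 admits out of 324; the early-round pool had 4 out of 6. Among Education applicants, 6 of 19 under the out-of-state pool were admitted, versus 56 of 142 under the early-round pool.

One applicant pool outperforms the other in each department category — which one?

the early-round pool

Business: the out-of-state pool 28/53 = 52.8%, the early-round pool 67/103 = 65.0% → the early-round pool
Engineering: the out-of-state pool 197/324 = 60.8%, the early-round pool 4/6 = 66.7% → the early-round pool
Education: the out-of-state pool 6/19 = 31.6%, the early-round pool 56/142 = 39.4% → the early-round pool
The early-round pool has the higher rate in all 3 groups.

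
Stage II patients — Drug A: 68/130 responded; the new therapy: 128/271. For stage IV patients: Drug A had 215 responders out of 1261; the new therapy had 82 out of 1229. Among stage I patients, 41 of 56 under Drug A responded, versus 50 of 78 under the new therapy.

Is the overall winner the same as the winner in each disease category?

Yes

Stage II: Drug A 68/130 = 52.3%, the new therapy 128/271 = 47.2% → Drug A
Stage IV: Drug A 215/1261 = 17.0%, the new therapy 82/1229 = 6.7% → Drug A
Stage I: Drug A 41/56 = 73.2%, the new therapy 50/78 = 64.1% → Drug A
Overall: Drug A 324/1447 = 22.4%, the new therapy 260/1578 = 16.5% → Drug A
Drug A wins overall and in every disease group — no reversal.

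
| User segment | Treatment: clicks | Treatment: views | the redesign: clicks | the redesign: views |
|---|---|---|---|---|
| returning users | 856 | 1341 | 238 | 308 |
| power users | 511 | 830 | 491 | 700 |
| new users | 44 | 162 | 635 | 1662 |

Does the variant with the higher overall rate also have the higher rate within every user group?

Returning users: Treatment 856/1341 = 63.8%, the redesign 238/308 = 77.3% → the redesign
Power users: Treatment 511/830 = 61.6%, the redesign 491/700 = 70.1% → the redesign
New users: Treatment 44/162 = 27.2%, the redesign 635/1662 = 38.2% → the redesign
Overall: Treatment 1411/2333 = 60.5%, the redesign 1364/2670 = 51.1% → Treatment
The redesign wins each user group but Treatment wins overall — the comparison reverses. The redesign's views skew toward new users, which has a lower base rate.

No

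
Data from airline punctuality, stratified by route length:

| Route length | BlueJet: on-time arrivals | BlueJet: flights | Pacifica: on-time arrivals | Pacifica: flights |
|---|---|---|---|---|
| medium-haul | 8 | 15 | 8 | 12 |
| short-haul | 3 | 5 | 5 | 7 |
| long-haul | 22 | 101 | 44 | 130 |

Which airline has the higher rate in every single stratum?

Pacifica

Medium-haul: BlueJet 8/15 = 53.3%, Pacifica 8/12 = 66.7% → Pacifica
Short-haul: BlueJet 3/5 = 60.0%, Pacifica 5/7 = 71.4% → Pacifica
Long-haul: BlueJet 22/101 = 21.8%, Pacifica 44/130 = 33.8% → Pacifica
Pacifica has the higher rate in all 3 groups.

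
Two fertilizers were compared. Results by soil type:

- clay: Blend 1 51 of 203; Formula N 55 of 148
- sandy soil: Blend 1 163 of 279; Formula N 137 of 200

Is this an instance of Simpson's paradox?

Clay: Blend 1 51/203 = 25.1%, Formula N 55/148 = 37.2% → Formula N
Sandy soil: Blend 1 163/279 = 58.4%, Formula N 137/200 = 68.5% → Formula N
Overall: Blend 1 214/482 = 44.4%, Formula N 192/348 = 55.2% → Formula N
Formula N wins overall and in every soil group — no reversal.

No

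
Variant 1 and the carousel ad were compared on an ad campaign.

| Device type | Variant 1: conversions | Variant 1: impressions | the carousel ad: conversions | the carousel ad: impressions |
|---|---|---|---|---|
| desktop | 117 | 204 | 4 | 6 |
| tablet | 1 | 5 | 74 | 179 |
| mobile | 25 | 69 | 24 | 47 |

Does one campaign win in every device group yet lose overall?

Yes

Desktop: Variant 1 117/204 = 57.4%, the carousel ad 4/6 = 66.7% → the carousel ad
Tablet: Variant 1 1/5 = 20.0%, the carousel ad 74/179 = 41.3% → the carousel ad
Mobile: Variant 1 25/69 = 36.2%, the carousel ad 24/47 = 51.1% → the carousel ad
Overall: Variant 1 143/278 = 51.4%, the carousel ad 102/232 = 44.0% → Variant 1
The carousel ad wins each device group but Variant 1 wins overall — the comparison reverses. The carousel ad's impressions skew toward tablet, which has a lower base rate.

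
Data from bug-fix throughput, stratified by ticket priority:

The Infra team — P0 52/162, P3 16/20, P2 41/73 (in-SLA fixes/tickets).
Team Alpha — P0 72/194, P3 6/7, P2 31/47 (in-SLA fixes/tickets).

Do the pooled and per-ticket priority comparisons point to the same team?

P0: the Infra team 52/162 = 32.1%, Team Alpha 72/194 = 37.1% → Team Alpha
P3: the Infra team 16/20 = 80.0%, Team Alpha 6/7 = 85.7% → Team Alpha
P2: the Infra team 41/73 = 56.2%, Team Alpha 31/47 = 66.0% → Team Alpha
Overall: the Infra team 109/255 = 42.7%, Team Alpha 109/248 = 44.0% → Team Alpha
Team Alpha wins overall and in every ticket group — no reversal.

Yes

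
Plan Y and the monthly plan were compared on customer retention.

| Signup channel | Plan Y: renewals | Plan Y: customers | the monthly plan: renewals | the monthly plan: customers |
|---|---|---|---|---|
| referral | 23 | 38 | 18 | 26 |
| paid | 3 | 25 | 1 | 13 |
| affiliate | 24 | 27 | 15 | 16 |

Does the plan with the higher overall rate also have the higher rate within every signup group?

Referral: Plan Y 23/38 = 60.5%, the monthly plan 18/26 = 69.2% → the monthly plan
Paid: Plan Y 3/25 = 12.0%, the monthly plan 1/13 = 7.7% → Plan Y
Affiliate: Plan Y 24/27 = 88.9%, the monthly plan 15/16 = 93.8% → the monthly plan
Overall: Plan Y 50/90 = 55.6%, the monthly plan 34/55 = 61.8% → the monthly plan
Neither sweeps: Plan Y wins 1 of 3 groups, the monthly plan wins 2. The monthly plan wins overall but not every group — no Simpson reversal.

No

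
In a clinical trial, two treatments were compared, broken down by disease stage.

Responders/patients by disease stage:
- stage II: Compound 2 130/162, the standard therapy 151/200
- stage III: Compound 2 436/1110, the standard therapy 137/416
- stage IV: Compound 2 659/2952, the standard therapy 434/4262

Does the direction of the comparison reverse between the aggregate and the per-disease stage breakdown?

Stage II: Compound 2 130/162 = 80.2%, the standard therapy 151/200 = 75.5% → Compound 2
Stage III: Compound 2 436/1110 = 39.3%, the standard therapy 137/416 = 32.9% → Compound 2
Stage IV: Compound 2 659/2952 = 22.3%, the standard therapy 434/4262 = 10.2% → Compound 2
Overall: Compound 2 1225/4224 = 29.0%, the standard therapy 722/4878 = 14.8% → Compound 2
Compound 2 wins overall and in every disease group — no reversal.

No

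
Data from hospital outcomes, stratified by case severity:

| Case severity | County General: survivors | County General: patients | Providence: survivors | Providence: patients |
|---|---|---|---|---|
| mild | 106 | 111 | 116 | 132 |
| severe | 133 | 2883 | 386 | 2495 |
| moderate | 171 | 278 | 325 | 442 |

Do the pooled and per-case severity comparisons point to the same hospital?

Mild: County General 106/111 = 95.5%, Providence 116/132 = 87.9% → County General
Severe: County General 133/2883 = 4.6%, Providence 386/2495 = 15.5% → Providence
Moderate: County General 171/278 = 61.5%, Providence 325/442 = 73.5% → Providence
Overall: County General 410/3272 = 12.5%, Providence 827/3069 = 26.9% → Providence
Neither sweeps: County General wins 1 of 3 groups, Providence wins 2. Providence wins overall but not every group — no Simpson reversal.

No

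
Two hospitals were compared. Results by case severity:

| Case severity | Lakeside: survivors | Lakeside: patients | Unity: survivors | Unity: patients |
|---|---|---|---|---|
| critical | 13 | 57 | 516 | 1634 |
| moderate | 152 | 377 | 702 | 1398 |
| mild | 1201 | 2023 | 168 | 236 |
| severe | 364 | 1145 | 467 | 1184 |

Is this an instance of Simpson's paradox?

Critical: Lakeside 13/57 = 22.8%, Unity 516/1634 = 31.6% → Unity
Moderate: Lakeside 152/377 = 40.3%, Unity 702/1398 = 50.2% → Unity
Mild: Lakeside 1201/2023 = 59.4%, Unity 168/236 = 71.2% → Unity
Severe: Lakeside 364/1145 = 31.8%, Unity 467/1184 = 39.4% → Unity
Overall: Lakeside 1730/3602 = 48.0%, Unity 1853/4452 = 41.6% → Lakeside
Unity wins each case group but Lakeside wins overall — the comparison reverses. Unity's patients skew toward critical, which has a lower base rate.

Yes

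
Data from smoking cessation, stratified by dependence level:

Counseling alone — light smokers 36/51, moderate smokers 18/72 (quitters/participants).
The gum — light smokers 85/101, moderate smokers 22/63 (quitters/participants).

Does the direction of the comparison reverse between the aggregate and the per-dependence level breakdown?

Light smokers: counseling alone 36/51 = 70.6%, the gum 85/101 = 84.2% → the gum
Moderate smokers: counseling alone 18/72 = 25.0%, the gum 22/63 = 34.9% → the gum
Overall: counseling alone 54/123 = 43.9%, the gum 107/164 = 65.2% → the gum
The gum wins overall and in every dependence group — no reversal.

No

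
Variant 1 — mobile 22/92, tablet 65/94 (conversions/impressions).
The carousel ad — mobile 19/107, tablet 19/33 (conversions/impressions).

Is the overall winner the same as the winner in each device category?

Yes

Mobile: Variant 1 22/92 = 23.9%, the carousel ad 19/107 = 17.8% → Variant 1
Tablet: Variant 1 65/94 = 69.1%, the carousel ad 19/33 = 57.6% → Variant 1
Overall: Variant 1 87/186 = 46.8%, the carousel ad 38/140 = 27.1% → Variant 1
Variant 1 wins overall and in every device group — no reversal.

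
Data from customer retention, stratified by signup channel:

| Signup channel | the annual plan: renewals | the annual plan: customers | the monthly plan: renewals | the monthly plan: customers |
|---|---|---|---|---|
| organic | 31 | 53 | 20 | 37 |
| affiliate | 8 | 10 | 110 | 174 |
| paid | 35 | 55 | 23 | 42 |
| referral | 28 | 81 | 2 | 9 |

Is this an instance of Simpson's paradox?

Yes

Organic: the annual plan 31/53 = 58.5%, the monthly plan 20/37 = 54.1% → the annual plan
Affiliate: the annual plan 8/10 = 80.0%, the monthly plan 110/174 = 63.2% → the annual plan
Paid: the annual plan 35/55 = 63.6%, the monthly plan 23/42 = 54.8% → the annual plan
Referral: the annual plan 28/81 = 34.6%, the monthly plan 2/9 = 22.2% → the annual plan
Overall: the annual plan 102/199 = 51.3%, the monthly plan 155/262 = 59.2% → the monthly plan
The annual plan wins each signup group but the monthly plan wins overall — the comparison reverses. The annual plan's customers skew toward referral, which has a lower base rate.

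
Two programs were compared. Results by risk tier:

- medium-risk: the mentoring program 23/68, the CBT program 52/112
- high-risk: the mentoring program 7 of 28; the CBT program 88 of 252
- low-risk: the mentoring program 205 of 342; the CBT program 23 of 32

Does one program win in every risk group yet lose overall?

Yes

Medium-risk: the mentoring program 23/68 = 33.8%, the CBT program 52/112 = 46.4% → the CBT program
High-risk: the mentoring program 7/28 = 25.0%, the CBT program 88/252 = 34.9% → the CBT program
Low-risk: the mentoring program 205/342 = 59.9%, the CBT program 23/32 = 71.9% → the CBT program
Overall: the mentoring program 235/438 = 53.7%, the CBT program 163/396 = 41.2% → the mentoring program
The CBT program wins each risk group but the mentoring program wins overall — the comparison reverses. The CBT program's participants skew toward high-risk, which has a lower base rate.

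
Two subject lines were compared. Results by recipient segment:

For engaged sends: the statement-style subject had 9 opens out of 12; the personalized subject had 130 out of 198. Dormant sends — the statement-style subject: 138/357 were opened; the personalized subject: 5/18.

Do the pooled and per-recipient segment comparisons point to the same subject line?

Engaged: the statement-style subject 9/12 = 75.0%, the personalized subject 130/198 = 65.7% → the statement-style subject
Dormant: the statement-style subject 138/357 = 38.7%, the personalized subject 5/18 = 27.8% → the statement-style subject
Overall: the statement-style subject 147/369 = 39.8%, the personalized subject 135/216 = 62.5% → the personalized subject
The statement-style subject wins each recipient group but the personalized subject wins overall — the comparison reverses. The statement-style subject's sends skew toward dormant, which has a lower base rate.

No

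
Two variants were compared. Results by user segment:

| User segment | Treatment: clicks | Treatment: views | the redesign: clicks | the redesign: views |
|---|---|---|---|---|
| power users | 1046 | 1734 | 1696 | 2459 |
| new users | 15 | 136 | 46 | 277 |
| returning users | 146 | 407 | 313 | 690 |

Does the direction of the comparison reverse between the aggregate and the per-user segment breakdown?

Power users: Treatment 1046/1734 = 60.3%, the redesign 1696/2459 = 69.0% → the redesign
New users: Treatment 15/136 = 11.0%, the redesign 46/277 = 16.6% → the redesign
Returning users: Treatment 146/407 = 35.9%, the redesign 313/690 = 45.4% → the redesign
Overall: Treatment 1207/2277 = 53.0%, the redesign 2055/3426 = 60.0% → the redesign
The redesign wins overall and in every user group — no reversal.

No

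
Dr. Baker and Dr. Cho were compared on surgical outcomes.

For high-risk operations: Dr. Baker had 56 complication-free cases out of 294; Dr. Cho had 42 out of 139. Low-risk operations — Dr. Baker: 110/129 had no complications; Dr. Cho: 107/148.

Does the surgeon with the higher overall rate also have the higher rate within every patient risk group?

No

High-risk: Dr. Baker 56/294 = 19.0%, Dr. Cho 42/139 = 30.2% → Dr. Cho
Low-risk: Dr. Baker 110/129 = 85.3%, Dr. Cho 107/148 = 72.3% → Dr. Baker
Overall: Dr. Baker 166/423 = 39.2%, Dr. Cho 149/287 = 51.9% → Dr. Cho
Neither sweeps: Dr. Baker wins 1 of 2 groups, Dr. Cho wins 1. Dr. Cho wins overall but not every group — no Simpson reversal.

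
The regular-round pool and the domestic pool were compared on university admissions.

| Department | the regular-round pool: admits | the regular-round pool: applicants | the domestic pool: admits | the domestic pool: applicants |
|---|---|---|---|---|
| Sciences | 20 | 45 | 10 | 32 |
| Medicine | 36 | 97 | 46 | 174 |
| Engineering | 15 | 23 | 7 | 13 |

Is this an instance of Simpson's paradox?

No

Sciences: the regular-round pool 20/45 = 44.4%, the domestic pool 10/32 = 31.2% → the regular-round pool
Medicine: the regular-round pool 36/97 = 37.1%, the domestic pool 46/174 = 26.4% → the regular-round pool
Engineering: the regular-round pool 15/23 = 65.2%, the domestic pool 7/13 = 53.8% → the regular-round pool
Overall: the regular-round pool 71/165 = 43.0%, the domestic pool 63/219 = 28.8% → the regular-round pool
The regular-round pool wins overall and in every department group — no reversal.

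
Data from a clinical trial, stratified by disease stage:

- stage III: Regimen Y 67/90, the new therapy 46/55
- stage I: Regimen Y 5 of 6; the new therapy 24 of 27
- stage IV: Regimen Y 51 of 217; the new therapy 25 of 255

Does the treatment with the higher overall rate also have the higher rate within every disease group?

Stage III: Regimen Y 67/90 = 74.4%, the new therapy 46/55 = 83.6% → the new therapy
Stage I: Regimen Y 5/6 = 83.3%, the new therapy 24/27 = 88.9% → the new therapy
Stage IV: Regimen Y 51/217 = 23.5%, the new therapy 25/255 = 9.8% → Regimen Y
Overall: Regimen Y 123/313 = 39.3%, the new therapy 95/337 = 28.2% → Regimen Y
Neither sweeps: Regimen Y wins 1 of 3 groups, the new therapy wins 2. Regimen Y wins overall but not every group — no Simpson reversal.

No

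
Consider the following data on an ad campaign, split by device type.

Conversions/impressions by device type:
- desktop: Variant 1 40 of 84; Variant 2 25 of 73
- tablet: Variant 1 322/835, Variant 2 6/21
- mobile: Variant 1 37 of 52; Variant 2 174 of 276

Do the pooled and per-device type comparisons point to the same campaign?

No

Desktop: Variant 1 40/84 = 47.6%, Variant 2 25/73 = 34.2% → Variant 1
Tablet: Variant 1 322/835 = 38.6%, Variant 2 6/21 = 28.6% → Variant 1
Mobile: Variant 1 37/52 = 71.2%, Variant 2 174/276 = 63.0% → Variant 1
Overall: Variant 1 399/971 = 41.1%, Variant 2 205/370 = 55.4% → Variant 2
Variant 1 wins each device group but Variant 2 wins overall — the comparison reverses. Variant 1's impressions skew toward tablet, which has a lower base rate.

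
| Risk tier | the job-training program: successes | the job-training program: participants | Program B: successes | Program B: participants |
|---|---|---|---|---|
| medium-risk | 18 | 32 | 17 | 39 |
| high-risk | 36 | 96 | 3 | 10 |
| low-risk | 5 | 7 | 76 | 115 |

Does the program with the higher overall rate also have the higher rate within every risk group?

Medium-risk: the job-training program 18/32 = 56.2%, Program B 17/39 = 43.6% → the job-training program
High-risk: the job-training program 36/96 = 37.5%, Program B 3/10 = 30.0% → the job-training program
Low-risk: the job-training program 5/7 = 71.4%, Program B 76/115 = 66.1% → the job-training program
Overall: the job-training program 59/135 = 43.7%, Program B 96/164 = 58.5% → Program B
The job-training program wins each risk group but Program B wins overall — the comparison reverses. The job-training program's participants skew toward high-risk, which has a lower base rate.

No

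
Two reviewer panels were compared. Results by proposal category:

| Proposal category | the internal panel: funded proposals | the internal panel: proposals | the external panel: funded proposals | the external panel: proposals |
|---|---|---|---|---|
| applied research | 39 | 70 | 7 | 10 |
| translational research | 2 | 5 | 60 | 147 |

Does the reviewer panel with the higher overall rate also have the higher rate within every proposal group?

No

Applied research: the internal panel 39/70 = 55.7%, the external panel 7/10 = 70.0% → the external panel
Translational research: the internal panel 2/5 = 40.0%, the external panel 60/147 = 40.8% → the external panel
Overall: the internal panel 41/75 = 54.7%, the external panel 67/157 = 42.7% → the internal panel
The external panel wins each proposal group but the internal panel wins overall — the comparison reverses. The external panel's proposals skew toward translational research, which has a lower base rate.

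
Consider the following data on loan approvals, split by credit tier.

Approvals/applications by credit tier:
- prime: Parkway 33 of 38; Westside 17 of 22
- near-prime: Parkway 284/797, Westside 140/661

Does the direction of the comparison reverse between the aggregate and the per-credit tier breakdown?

Prime: Parkway 33/38 = 86.8%, Westside 17/22 = 77.3% → Parkway
Near-prime: Parkway 284/797 = 35.6%, Westside 140/661 = 21.2% → Parkway
Overall: Parkway 317/835 = 38.0%, Westside 157/683 = 23.0% → Parkway
Parkway wins overall and in every credit group — no reversal.

No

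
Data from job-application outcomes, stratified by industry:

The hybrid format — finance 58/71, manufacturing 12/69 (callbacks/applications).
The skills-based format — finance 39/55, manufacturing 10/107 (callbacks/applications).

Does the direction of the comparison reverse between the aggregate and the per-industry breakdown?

Finance: the hybrid format 58/71 = 81.7%, the skills-based format 39/55 = 70.9% → the hybrid format
Manufacturing: the hybrid format 12/69 = 17.4%, the skills-based format 10/107 = 9.3% → the hybrid format
Overall: the hybrid format 70/140 = 50.0%, the skills-based format 49/162 = 30.2% → the hybrid format
The hybrid format wins overall and in every industry group — no reversal.

No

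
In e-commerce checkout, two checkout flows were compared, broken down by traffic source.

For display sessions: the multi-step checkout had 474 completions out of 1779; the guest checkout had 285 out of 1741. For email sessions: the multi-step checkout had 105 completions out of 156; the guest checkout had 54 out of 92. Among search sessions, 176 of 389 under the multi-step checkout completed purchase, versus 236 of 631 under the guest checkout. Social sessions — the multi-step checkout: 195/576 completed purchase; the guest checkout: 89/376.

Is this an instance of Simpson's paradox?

Display: the multi-step checkout 474/1779 = 26.6%, the guest checkout 285/1741 = 16.4% → the multi-step checkout
Email: the multi-step checkout 105/156 = 67.3%, the guest checkout 54/92 = 58.7% → the multi-step checkout
Search: the multi-step checkout 176/389 = 45.2%, the guest checkout 236/631 = 37.4% → the multi-step checkout
Social: the multi-step checkout 195/576 = 33.9%, the guest checkout 89/376 = 23.7% → the multi-step checkout
Overall: the multi-step checkout 950/2900 = 32.8%, the guest checkout 664/2840 = 23.4% → the multi-step checkout
The multi-step checkout wins overall and in every traffic group — no reversal.

No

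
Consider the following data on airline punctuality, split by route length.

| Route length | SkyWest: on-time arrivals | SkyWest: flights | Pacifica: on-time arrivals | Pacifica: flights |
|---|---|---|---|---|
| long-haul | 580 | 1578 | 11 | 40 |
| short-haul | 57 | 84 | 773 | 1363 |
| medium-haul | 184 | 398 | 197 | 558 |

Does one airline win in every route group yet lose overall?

Long-haul: SkyWest 580/1578 = 36.8%, Pacifica 11/40 = 27.5% → SkyWest
Short-haul: SkyWest 57/84 = 67.9%, Pacifica 773/1363 = 56.7% → SkyWest
Medium-haul: SkyWest 184/398 = 46.2%, Pacifica 197/558 = 35.3% → SkyWest
Overall: SkyWest 821/2060 = 39.9%, Pacifica 981/1961 = 50.0% → Pacifica
SkyWest wins each route group but Pacifica wins overall — the comparison reverses. SkyWest's flights skew toward long-haul, which has a lower base rate.

Yes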